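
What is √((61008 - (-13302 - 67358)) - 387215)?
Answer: 3*I*√27283 ≈ 495.53*I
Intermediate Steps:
√((61008 - (-13302 - 67358)) - 387215) = √((61008 - 1*(-80660)) - 387215) = √((61008 + 80660) - 387215) = √(141668 - 387215) = √(-245547) = 3*I*√27283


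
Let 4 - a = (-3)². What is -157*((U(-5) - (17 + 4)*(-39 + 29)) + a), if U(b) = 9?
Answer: -33598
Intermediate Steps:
a = -5 (a = 4 - 1*(-3)² = 4 - 1*9 = 4 - 9 = -5)
-157*((U(-5) - (17 + 4)*(-39 + 29)) + a) = -157*((9 - (17 + 4)*(-39 + 29)) - 5) = -157*((9 - 21*(-10)) - 5) = -157*((9 - 1*(-210)) - 5) = -157*((9 + 210) - 5) = -157*(219 - 5) = -157*214 = -33598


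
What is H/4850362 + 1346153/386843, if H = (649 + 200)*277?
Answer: 6620304386225/1876328587166 ≈ 3.5283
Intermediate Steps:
H = 235173 (H = 849*277 = 235173)
H/4850362 + 1346153/386843 = 235173/4850362 + 1346153/386843 = 6620304386225/1876328587166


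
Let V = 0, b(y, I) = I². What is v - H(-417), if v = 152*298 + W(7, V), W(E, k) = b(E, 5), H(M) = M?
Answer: 45738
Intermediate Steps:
W(E, k) = 25 (W(E, k) = 5² = 25)
v = 45321 (v = 152*298 + 25 = 45296 + 25 = 45321)
v - H(-417) = 45321 - 1*(-417) = 45321 + 417 = 45738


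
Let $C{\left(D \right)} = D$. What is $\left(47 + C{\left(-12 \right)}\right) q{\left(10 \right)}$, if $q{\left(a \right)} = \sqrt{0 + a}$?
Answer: $35 \sqrt{10} \approx 110.68$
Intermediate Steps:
$q{\left(a \right)} = \sqrt{a}$
$\left(47 + C{\left(-12 \right)}\right) q{\left(10 \right)} = \left(47 - 12\right) \sqrt{10} = 35 \sqrt{10}$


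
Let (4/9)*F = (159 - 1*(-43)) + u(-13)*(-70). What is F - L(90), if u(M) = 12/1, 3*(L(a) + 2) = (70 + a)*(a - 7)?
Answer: -35161/6 ≈ -5860.2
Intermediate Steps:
L(a) = -2 + (-7 + a)*(70 + a)/3 (L(a) = -2 + ((70 + a)*(a - 7))/3 = -2 + ((70 + a)*(-7 + a))/3 = -2 + ((-7 + a)*(70 + a))/3 = -2 + (-7 + a)*(70 + a)/3)
u(M) = 12 (u(M) = 12*1 = 12)
F = -2871/2 (F = 9*((159 - 1*(-43)) + 12*(-70))/4 = 9*((159 + 43) - 840)/4 = 9*(202 - 840)/4 = (9/4)*(-638) = -2871/2 ≈ -1435.5)
F - L(90) = -2871/2 - (-496/3 + 21*90 + (1/3)*90**2) = -2871/2 - (-496/3 + 1890 + (1/3)*8100) = -2871/2 - (-496/3 + 1890 + 2700) = -2871/2 - 1*13274/3 = -2871/2 - 13274/3 = -35161/6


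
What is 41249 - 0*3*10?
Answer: 41249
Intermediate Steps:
41249 - 0*3*10 = 41249 - 24*0*10 = 41249 + 0*10 = 41249 + 0 = 41249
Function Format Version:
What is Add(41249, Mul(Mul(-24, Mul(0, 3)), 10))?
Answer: 41249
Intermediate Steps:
Add(41249, Mul(Mul(-24, Mul(0, 3)), 10)) = Add(41249, Mul(Mul(-24, 0), 10)) = Add(41249, Mul(0, 10)) = Add(41249, 0) = 41249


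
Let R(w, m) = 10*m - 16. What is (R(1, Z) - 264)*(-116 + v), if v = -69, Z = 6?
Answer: 40700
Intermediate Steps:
R(w, m) = -16 + 10*m
(R(1, Z) - 264)*(-116 + v) = ((-16 + 10*6) - 264)*(-116 - 69) = ((-16 + 60) - 264)*(-185) = (44 - 264)*(-185) = -220*(-185) = 40700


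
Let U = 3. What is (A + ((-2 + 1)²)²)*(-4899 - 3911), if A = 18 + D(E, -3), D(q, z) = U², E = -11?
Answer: -246680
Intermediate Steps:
D(q, z) = 9 (D(q, z) = 3² = 9)
A = 27 (A = 18 + 9 = 27)
(A + ((-2 + 1)²)²)*(-4899 - 3911) = (27 + ((-2 + 1)²)²)*(-4899 - 3911) = (27 + ((-1)²)²)*(-8810) = (27 + 1²)*(-8810) = (27 + 1)*(-8810) = 28*(-8810) = -246680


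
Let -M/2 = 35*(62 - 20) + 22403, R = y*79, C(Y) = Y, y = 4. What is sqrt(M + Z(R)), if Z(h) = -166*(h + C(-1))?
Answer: 2*I*sqrt(25009) ≈ 316.28*I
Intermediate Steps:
R = 316 (R = 4*79 = 316)
Z(h) = 166 - 166*h (Z(h) = -166*(h - 1) = -166*(-1 + h) = 166 - 166*h)
M = -47746 (M = -2*(35*(62 - 20) + 22403) = -2*(35*42 + 22403) = -2*(1470 + 22403) = -2*23873 = -47746)
sqrt(M + Z(R)) = sqrt(-47746 + (166 - 166*316)) = sqrt(-47746 + (166 - 52456)) = sqrt(-47746 - 52290) = sqrt(-100036) = 2*I*sqrt(25009)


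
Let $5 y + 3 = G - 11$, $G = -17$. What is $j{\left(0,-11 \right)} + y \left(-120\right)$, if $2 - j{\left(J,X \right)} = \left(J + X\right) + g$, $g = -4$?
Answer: $761$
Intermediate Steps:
$y = - \frac{31}{5}$ ($y = - \frac{3}{5} + \frac{-17 - 11}{5} = - \frac{3}{5} + \frac{1}{5} \left(-28\right) = - \frac{3}{5} - \frac{28}{5} = - \frac{31}{5} \approx -6.2$)
$j{\left(J,X \right)} = 6 - J - X$ ($j{\left(J,X \right)} = 2 - \left(\left(J + X\right) - 4\right) = 2 - \left(-4 + J + X\right) = 6 - J - X$)
$j{\left(0,-11 \right)} + y \left(-120\right) = \left(6 - 0 - -11\right) - -744 = \left(6 + 0 + 11\right) + 744 = 17 + 744 = 761$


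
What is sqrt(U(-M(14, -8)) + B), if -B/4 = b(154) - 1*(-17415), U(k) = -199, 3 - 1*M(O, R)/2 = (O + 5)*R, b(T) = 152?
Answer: I*sqrt(70467) ≈ 265.46*I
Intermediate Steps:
M(O, R) = 6 - 2*R*(5 + O) (M(O, R) = 6 - 2*(O + 5)*R = 6 - 2*(5 + O)*R = 6 - 2*R*(5 + O))
B = -70268 (B = -4*(152 - 1*(-17415)) = -4*(152 + 17415) = -4*17567 = -70268)
sqrt(U(-M(14, -8)) + B) = sqrt(-199 - 70268) = sqrt(-70467) = I*sqrt(70467)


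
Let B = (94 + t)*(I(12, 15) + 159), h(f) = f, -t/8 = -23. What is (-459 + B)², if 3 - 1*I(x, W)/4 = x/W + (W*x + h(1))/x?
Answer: 194702445001/225 ≈ 8.6534e+8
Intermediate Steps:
t = 184 (t = -8*(-23) = 184)
I(x, W) = 12 - 4*x/W - 4*(1 + W*x)/x (I(x, W) = 12 - 4*(x/W + (W*x + 1)/x) = 12 - 4*(x/W + (1 + W*x)/x) = 12 + (-4*x/W - 4*(1 + W*x)/x) = 12 - 4*x/W - 4*(1 + W*x)/x)
B = 448136/15 (B = (94 + 184)*((12 - 4*15 - 4/12 - 4*12/15) + 159) = 278*((12 - 60 - 4*1/12 - 4*12*1/15) + 159) = 278*((12 - 60 - ⅓ - 16/5) + 159) = 278*(-773/15 + 159) = 278*(1612/15) = 448136/15 ≈ 29876.)
(-459 + B)² = (-459 + 448136/15)² = (441251/15)² = 194702445001/225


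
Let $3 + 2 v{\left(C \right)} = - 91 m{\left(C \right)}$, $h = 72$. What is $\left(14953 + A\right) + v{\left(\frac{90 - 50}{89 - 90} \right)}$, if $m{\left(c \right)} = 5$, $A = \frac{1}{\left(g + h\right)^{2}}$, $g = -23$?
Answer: $\frac{35352325}{2401} \approx 14724.0$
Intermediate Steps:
$A = \frac{1}{2401}$ ($A = \frac{1}{\left(-23 + 72\right)^{2}} = \frac{1}{49^{2}} = \frac{1}{2401} \approx 0.00041649$)
$v{\left(C \right)} = -229$ ($v{\left(C \right)} = - \frac{3}{2} + \frac{\left(-91\right) 5}{2} = - \frac{3}{2} + \frac{1}{2} \left(-455\right) = - \frac{3}{2} - \frac{455}{2} = -229$)
$\left(14953 + A\right) + v{\left(\frac{90 - 50}{89 - 90} \right)} = \left(14953 + \frac{1}{2401}\right) - 229 = \frac{35902154}{2401} - 229 = \frac{35352325}{2401}$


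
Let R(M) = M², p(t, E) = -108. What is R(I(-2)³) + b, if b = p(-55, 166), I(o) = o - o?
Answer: -108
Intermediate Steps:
I(o) = 0
b = -108
R(I(-2)³) + b = (0³)² - 108 = 0² - 108 = 0 - 108 = -108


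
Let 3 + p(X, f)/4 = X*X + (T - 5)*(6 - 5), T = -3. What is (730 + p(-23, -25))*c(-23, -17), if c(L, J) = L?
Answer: -64446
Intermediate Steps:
p(X, f) = -44 + 4*X**2 (p(X, f) = -12 + 4*(X*X + (-3 - 5)*(6 - 5)) = -12 + 4*(X**2 - 8*1) = -12 + 4*(X**2 - 8) = -12 + 4*(-8 + X**2) = -12 + (-32 + 4*X**2) = -44 + 4*X**2)
(730 + p(-23, -25))*c(-23, -17) = (730 + (-44 + 4*(-23)**2))*(-23) = (730 + (-44 + 4*529))*(-23) = (730 + (-44 + 2116))*(-23) = (730 + 2072)*(-23) = 2802*(-23) = -64446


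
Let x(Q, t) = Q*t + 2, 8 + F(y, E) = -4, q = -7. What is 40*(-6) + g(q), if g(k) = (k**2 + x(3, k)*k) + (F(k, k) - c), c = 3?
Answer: -73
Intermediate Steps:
F(y, E) = -12 (F(y, E) = -8 - 4 = -12)
x(Q, t) = 2 + Q*t
g(k) = -15 + k**2 + k*(2 + 3*k) (g(k) = (k**2 + (2 + 3*k)*k) + (-12 - 1*3) = (k**2 + k*(2 + 3*k)) + (-12 - 3) = (k**2 + k*(2 + 3*k)) - 15 = -15 + k**2 + k*(2 + 3*k))
40*(-6) + g(q) = 40*(-6) + (-15 + 2*(-7) + 4*(-7)**2) = -240 + (-15 - 14 + 4*49) = -240 + (-15 - 14 + 196) = -240 + 167 = -73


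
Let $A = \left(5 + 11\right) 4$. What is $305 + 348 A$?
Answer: $22577$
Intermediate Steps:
$A = 64$ ($A = 16 \cdot 4 = 64$)
$305 + 348 A = 305 + 348 \cdot 64 = 305 + 22272 = 22577$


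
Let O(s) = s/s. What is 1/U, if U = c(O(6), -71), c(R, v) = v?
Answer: -1/71 ≈ -0.014085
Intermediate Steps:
O(s) = 1
U = -71
1/U = 1/(-71) = -1/71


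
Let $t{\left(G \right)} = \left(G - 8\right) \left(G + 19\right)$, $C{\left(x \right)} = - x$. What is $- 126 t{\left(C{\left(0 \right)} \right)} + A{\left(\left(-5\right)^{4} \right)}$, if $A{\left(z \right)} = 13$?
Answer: $19165$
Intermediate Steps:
$t{\left(G \right)} = \left(-8 + G\right) \left(19 + G\right)$
$- 126 t{\left(C{\left(0 \right)} \right)} + A{\left(\left(-5\right)^{4} \right)} = - 126 \left(-152 + \left(\left(-1\right) 0\right)^{2} + 11 \left(\left(-1\right) 0\right)\right) + 13 = - 126 \left(-152 + 0^{2} + 11 \cdot 0\right) + 13 = - 126 \left(-152 + 0 + 0\right) + 13 = \left(-126\right) \left(-152\right) + 13 = 19152 + 13 = 19165$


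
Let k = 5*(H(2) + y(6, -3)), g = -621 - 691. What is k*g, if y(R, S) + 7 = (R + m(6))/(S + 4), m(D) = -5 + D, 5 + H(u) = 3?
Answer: 13120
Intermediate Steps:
H(u) = -2 (H(u) = -5 + 3 = -2)
g = -1312
y(R, S) = -7 + (1 + R)/(4 + S) (y(R, S) = -7 + (R + (-5 + 6))/(S + 4) = -7 + (R + 1)/(4 + S) = -7 + (1 + R)/(4 + S))
k = -10 (k = 5*(-2 + (-27 + 6 - 7*(-3))/(4 - 3)) = 5*(-2 + (-27 + 6 + 21)/1) = 5*(-2 + 1*0) = 5*(-2 + 0) = 5*(-2) = -10)
k*g = -10*(-1312) = 13120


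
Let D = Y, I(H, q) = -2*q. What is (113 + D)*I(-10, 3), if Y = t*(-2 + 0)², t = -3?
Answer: -606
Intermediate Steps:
Y = -12 (Y = -3*(-2 + 0)² = -3*(-2)² = -3*4 = -12)
D = -12
(113 + D)*I(-10, 3) = (113 - 12)*(-2*3) = 101*(-6) = -606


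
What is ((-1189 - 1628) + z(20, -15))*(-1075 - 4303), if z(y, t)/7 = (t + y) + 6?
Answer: 14735720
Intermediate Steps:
z(y, t) = 42 + 7*t + 7*y (z(y, t) = 7*((t + y) + 6) = 7*(6 + t + y) = 42 + 7*t + 7*y)
((-1189 - 1628) + z(20, -15))*(-1075 - 4303) = ((-1189 - 1628) + (42 + 7*(-15) + 7*20))*(-1075 - 4303) = (-2817 + (42 - 105 + 140))*(-5378) = (-2817 + 77)*(-5378) = -2740*(-5378) = 14735720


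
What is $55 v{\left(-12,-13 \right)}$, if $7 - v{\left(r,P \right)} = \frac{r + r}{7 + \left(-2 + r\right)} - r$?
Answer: $- \frac{3245}{7} \approx -463.57$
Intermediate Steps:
$v{\left(r,P \right)} = 7 + r - \frac{2 r}{5 + r}$ ($v{\left(r,P \right)} = 7 - \left(\frac{r + r}{7 + \left(-2 + r\right)} - r\right) = 7 - \left(\frac{2 r}{5 + r} - r\right) = 7 - \left(- r + \frac{2 r}{5 + r}\right) = 7 + \left(r - \frac{2 r}{5 + r}\right) = 7 + r - \frac{2 r}{5 + r}$)
$55 v{\left(-12,-13 \right)} = 55 \frac{35 + \left(-12\right)^{2} + 10 \left(-12\right)}{5 - 12} = 55 \frac{35 + 144 - 120}{-7} = 55 \left(\left(- \frac{1}{7}\right) 59\right) = 55 \left(- \frac{59}{7}\right) = - \frac{3245}{7}$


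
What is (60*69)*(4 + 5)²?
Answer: 335340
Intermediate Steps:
(60*69)*(4 + 5)² = 4140*9² = 4140*81 = 335340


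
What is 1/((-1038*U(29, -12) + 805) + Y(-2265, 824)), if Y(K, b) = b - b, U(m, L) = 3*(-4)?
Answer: 1/13261 ≈ 7.5409e-5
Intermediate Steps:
U(m, L) = -12
Y(K, b) = 0
1/((-1038*U(29, -12) + 805) + Y(-2265, 824)) = 1/((-1038*(-12) + 805) + 0) = 1/((12456 + 805) + 0) = 1/(13261 + 0) = 1/13261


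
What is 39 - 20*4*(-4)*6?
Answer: 1959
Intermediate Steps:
39 - 20*4*(-4)*6 = 39 - (-320)*6 = 39 - 20*(-96) = 39 + 1920 = 1959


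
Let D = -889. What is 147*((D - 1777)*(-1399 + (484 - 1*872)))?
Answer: 700328874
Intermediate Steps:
147*((D - 1777)*(-1399 + (484 - 1*872))) = 147*((-889 - 1777)*(-1399 + (484 - 1*872))) = 147*(-2666*(-1399 + (484 - 872))) = 147*(-2666*(-1399 - 388)) = 147*(-2666*(-1787)) = 147*4764142 = 700328874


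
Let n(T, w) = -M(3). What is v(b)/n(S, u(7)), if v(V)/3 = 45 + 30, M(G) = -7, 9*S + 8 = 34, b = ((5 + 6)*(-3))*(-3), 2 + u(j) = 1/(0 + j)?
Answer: 225/7 ≈ 32.143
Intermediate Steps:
u(j) = -2 + 1/j (u(j) = -2 + 1/(0 + j) = -2 + 1/j)
b = 99 (b = (11*(-3))*(-3) = -33*(-3) = 99)
S = 26/9 (S = -8/9 + (1/9)*34 = -8/9 + 34/9 = 26/9 ≈ 2.8889)
n(T, w) = 7 (n(T, w) = -1*(-7) = 7)
v(V) = 225 (v(V) = 3*(45 + 30) = 3*75 = 225)
v(b)/n(S, u(7)) = 225/7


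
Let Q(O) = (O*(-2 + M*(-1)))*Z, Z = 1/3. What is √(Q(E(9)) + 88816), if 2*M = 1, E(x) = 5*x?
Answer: √355114/2 ≈ 297.96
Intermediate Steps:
M = ½ (M = (½)*1 = ½ ≈ 0.50000)
Z = ⅓ ≈ 0.33333
Q(O) = -5*O/6 (Q(O) = (O*(-2 + (½)*(-1)))*(⅓) = (O*(-2 - ½))*(⅓) = (O*(-5/2))*(⅓) = -5*O/2*(⅓) = -5*O/6)
√(Q(E(9)) + 88816) = √(-25*9/6 + 88816) = √(-⅚*45 + 88816) = √(-75/2 + 88816) = √(177557/2) = √355114/2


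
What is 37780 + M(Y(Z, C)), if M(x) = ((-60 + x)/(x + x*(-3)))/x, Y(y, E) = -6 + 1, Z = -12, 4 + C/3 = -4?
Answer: 377813/10 ≈ 37781.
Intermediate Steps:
C = -24 (C = -12 + 3*(-4) = -12 - 12 = -24)
Y(y, E) = -5
M(x) = -(-60 + x)/(2*x**2) (M(x) = ((-60 + x)/(x - 3*x))/x = ((-60 + x)/((-2*x)))/x = ((-60 + x)*(-1/(2*x)))/x = (-(-60 + x)/(2*x))/x = -(-60 + x)/(2*x**2))
37780 + M(Y(Z, C)) = 37780 + (1/2)*(60 - 1*(-5))/(-5)**2 = 37780 + (1/2)*(1/25)*(60 + 5) = 37780 + (1/2)*(1/25)*65 = 37780 + 13/10 = 377813/10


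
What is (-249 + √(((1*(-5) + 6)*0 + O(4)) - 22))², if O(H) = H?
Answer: 61983 - 1494*I*√2 ≈ 61983.0 - 2112.8*I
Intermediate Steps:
(-249 + √(((1*(-5) + 6)*0 + O(4)) - 22))² = (-249 + √(((1*(-5) + 6)*0 + 4) - 22))² = (-249 + √(((-5 + 6)*0 + 4) - 22))² = (-249 + √((1*0 + 4) - 22))² = (-249 + √((0 + 4) - 22))² = (-249 + √(4 - 22))² = (-249 + √(-18))² = (-249 + 3*I*√2)²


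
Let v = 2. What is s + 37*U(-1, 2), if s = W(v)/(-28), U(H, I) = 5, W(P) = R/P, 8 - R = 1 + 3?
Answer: 2589/14 ≈ 184.93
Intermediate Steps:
R = 4 (R = 8 - (1 + 3) = 8 - 1*4 = 8 - 4 = 4)
W(P) = 4/P
s = -1/14 (s = (4/2)/(-28) = (4*(½))*(-1/28) = 2*(-1/28) = -1/14 ≈ -0.071429)
s + 37*U(-1, 2) = -1/14 + 37*5 = -1/14 + 185 = 2589/14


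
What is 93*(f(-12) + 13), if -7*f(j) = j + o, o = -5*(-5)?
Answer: 7254/7 ≈ 1036.3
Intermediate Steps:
o = 25
f(j) = -25/7 - j/7 (f(j) = -(j + 25)/7 = -(25 + j)/7 = -25/7 - j/7)
93*(f(-12) + 13) = 93*((-25/7 - ⅐*(-12)) + 13) = 93*((-25/7 + 12/7) + 13) = 93*(-13/7 + 13) = 93*(78/7) = 7254/7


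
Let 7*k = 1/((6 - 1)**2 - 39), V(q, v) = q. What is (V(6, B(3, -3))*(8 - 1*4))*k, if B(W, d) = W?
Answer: -12/49 ≈ -0.24490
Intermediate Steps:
k = -1/98 (k = 1/(7*((6 - 1)**2 - 39)) = 1/(7*(5**2 - 39)) = 1/(7*(25 - 39)) = (1/7)/(-14) = (1/7)*(-1/14) = -1/98 ≈ -0.010204)
(V(6, B(3, -3))*(8 - 1*4))*k = (6*(8 - 1*4))*(-1/98) = (6*(8 - 4))*(-1/98) = (6*4)*(-1/98) = 24*(-1/98) = -12/49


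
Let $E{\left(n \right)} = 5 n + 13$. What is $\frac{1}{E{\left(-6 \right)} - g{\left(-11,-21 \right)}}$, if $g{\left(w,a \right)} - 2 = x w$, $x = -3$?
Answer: $- \frac{1}{52} \approx -0.019231$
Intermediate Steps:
$E{\left(n \right)} = 13 + 5 n$
$g{\left(w,a \right)} = 2 - 3 w$
$\frac{1}{E{\left(-6 \right)} - g{\left(-11,-21 \right)}} = \frac{1}{\left(13 + 5 \left(-6\right)\right) - \left(2 - -33\right)} = \frac{1}{\left(13 - 30\right) - \left(2 + 33\right)} = \frac{1}{-17 - 35} = \frac{1}{-52} = - \frac{1}{52}$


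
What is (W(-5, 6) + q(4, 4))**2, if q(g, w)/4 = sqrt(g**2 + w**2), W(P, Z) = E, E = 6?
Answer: 548 + 192*sqrt(2) ≈ 819.53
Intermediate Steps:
W(P, Z) = 6
q(g, w) = 4*sqrt(g**2 + w**2)
(W(-5, 6) + q(4, 4))**2 = (6 + 4*sqrt(4**2 + 4**2))**2 = (6 + 4*sqrt(16 + 16))**2 = (6 + 4*sqrt(32))**2 = (6 + 4*(4*sqrt(2)))**2 = (6 + 16*sqrt(2))**2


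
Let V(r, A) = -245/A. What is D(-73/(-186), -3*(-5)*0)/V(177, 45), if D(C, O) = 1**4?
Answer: -9/49 ≈ -0.18367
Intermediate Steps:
D(C, O) = 1
D(-73/(-186), -3*(-5)*0)/V(177, 45) = 1/(-245/45) = 1/(-245*1/45) = 1/(-49/9) = 1*(-9/49) = -9/49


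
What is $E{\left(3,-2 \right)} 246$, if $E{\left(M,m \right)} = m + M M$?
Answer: $1722$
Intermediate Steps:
$E{\left(M,m \right)} = m + M^{2}$
$E{\left(3,-2 \right)} 246 = \left(-2 + 3^{2}\right) 246 = \left(-2 + 9\right) 246 = 7 \cdot 246 = 1722$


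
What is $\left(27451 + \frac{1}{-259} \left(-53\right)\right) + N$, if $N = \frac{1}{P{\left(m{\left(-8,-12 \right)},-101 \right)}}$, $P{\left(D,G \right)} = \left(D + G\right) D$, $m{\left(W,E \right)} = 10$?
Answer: $\frac{132040289}{4810} \approx 27451.0$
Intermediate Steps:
$P{\left(D,G \right)} = D \left(D + G\right)$
$N = - \frac{1}{910}$ ($N = \frac{1}{10 \left(10 - 101\right)} = \frac{1}{10 \left(-91\right)} = \frac{1}{-910} = - \frac{1}{910} \approx -0.0010989$)
$\left(27451 + \frac{1}{-259} \left(-53\right)\right) + N = \left(27451 + \frac{1}{-259} \left(-53\right)\right) - \frac{1}{910} = \left(27451 - - \frac{53}{259}\right) - \frac{1}{910} = \left(27451 + \frac{53}{259}\right) - \frac{1}{910} = \frac{7109862}{259} - \frac{1}{910} = \frac{132040289}{4810}$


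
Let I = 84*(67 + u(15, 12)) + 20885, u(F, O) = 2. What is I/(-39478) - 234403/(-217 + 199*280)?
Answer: -10734637177/2191147434 ≈ -4.8991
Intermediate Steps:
I = 26681 (I = 84*(67 + 2) + 20885 = 84*69 + 20885 = 5796 + 20885 = 26681)
I/(-39478) - 234403/(-217 + 199*280) = 26681/(-39478) - 234403/(-217 + 199*280) = 26681*(-1/39478) - 234403/(-217 + 55720) = -26681/39478 - 234403/55503 = -10734637177/2191147434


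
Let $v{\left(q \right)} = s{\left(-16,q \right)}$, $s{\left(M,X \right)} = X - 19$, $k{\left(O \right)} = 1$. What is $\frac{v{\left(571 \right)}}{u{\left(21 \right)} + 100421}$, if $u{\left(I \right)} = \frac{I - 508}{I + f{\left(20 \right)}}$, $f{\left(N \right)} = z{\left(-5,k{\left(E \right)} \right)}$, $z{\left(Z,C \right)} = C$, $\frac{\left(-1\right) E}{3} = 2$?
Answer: $\frac{12144}{2208775} \approx 0.0054981$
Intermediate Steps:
$E = -6$ ($E = \left(-3\right) 2 = -6$)
$s{\left(M,X \right)} = -19 + X$
$v{\left(q \right)} = -19 + q$
$f{\left(N \right)} = 1$
$u{\left(I \right)} = \frac{-508 + I}{1 + I}$ ($u{\left(I \right)} = \frac{I - 508}{I + 1} = \frac{-508 + I}{1 + I}$)
$\frac{v{\left(571 \right)}}{u{\left(21 \right)} + 100421} = \frac{-19 + 571}{\frac{-508 + 21}{1 + 21} + 100421} = \frac{552}{\frac{1}{22} \left(-487\right) + 100421} = \frac{552}{- \frac{487}{22} + 100421} = \frac{552}{\frac{2208775}{22}} = 552 \cdot \frac{22}{2208775} = \frac{12144}{2208775}$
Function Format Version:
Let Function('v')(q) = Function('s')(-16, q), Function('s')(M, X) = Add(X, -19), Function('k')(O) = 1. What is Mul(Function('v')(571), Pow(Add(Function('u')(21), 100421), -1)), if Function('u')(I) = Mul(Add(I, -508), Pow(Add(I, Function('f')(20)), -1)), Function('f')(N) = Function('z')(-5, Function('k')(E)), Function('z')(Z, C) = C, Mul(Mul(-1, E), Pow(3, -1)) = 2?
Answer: Rational(12144, 2208775) ≈ 0.0054981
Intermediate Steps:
E = -6 (E = Mul(-3, 2) = -6)
Function('s')(M, X) = Add(-19, X)
Function('v')(q) = Add(-19, q)
Function('f')(N) = 1
Function('u')(I) = Mul(Pow(Add(1, I), -1), Add(-508, I)) (Function('u')(I) = Mul(Add(I, -508), Pow(Add(I, 1), -1)) = Mul(Add(-508, I), Pow(Add(1, I), -1)) = Mul(Pow(Add(1, I), -1), Add(-508, I)))
Mul(Function('v')(571), Pow(Add(Function('u')(21), 100421), -1)) = Mul(Add(-19, 571), Pow(Add(Mul(Pow(Add(1, 21), -1), Add(-508, 21)), 100421), -1)) = Mul(552, Pow(Add(Mul(Pow(22, -1), -487), 100421), -1)) = Mul(552, Pow(Add(Mul(Rational(1, 22), -487), 100421), -1)) = Mul(552, Pow(Add(Rational(-487, 22), 100421), -1)) = Mul(552, Pow(Rational(2208775, 22), -1)) = Mul(552, Rational(22, 2208775)) = Rational(12144, 2208775)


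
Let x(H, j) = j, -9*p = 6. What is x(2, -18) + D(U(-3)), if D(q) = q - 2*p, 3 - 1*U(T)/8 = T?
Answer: 94/3 ≈ 31.333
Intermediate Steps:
p = -2/3 (p = -1/9*6 = -2/3 ≈ -0.66667)
U(T) = 24 - 8*T
D(q) = 4/3 + q (D(q) = q - 2*(-2/3) = q + 4/3 = 4/3 + q)
x(2, -18) + D(U(-3)) = -18 + (4/3 + (24 - 8*(-3))) = -18 + (4/3 + (24 + 24)) = -18 + (4/3 + 48) = -18 + 148/3 = 94/3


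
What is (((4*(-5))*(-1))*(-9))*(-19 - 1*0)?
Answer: 3420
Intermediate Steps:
(((4*(-5))*(-1))*(-9))*(-19 - 1*0) = (-20*(-1)*(-9))*(-19 + 0) = (20*(-9))*(-19) = -180*(-19) = 3420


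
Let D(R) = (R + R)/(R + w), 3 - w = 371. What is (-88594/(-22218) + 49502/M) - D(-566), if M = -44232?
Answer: 63347535809/38245220916 ≈ 1.6564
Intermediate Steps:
w = -368 (w = 3 - 1*371 = 3 - 371 = -368)
D(R) = 2*R/(-368 + R) (D(R) = (R + R)/(R - 368) = (2*R)/(-368 + R) = 2*R/(-368 + R))
(-88594/(-22218) + 49502/M) - D(-566) = (-88594/(-22218) + 49502/(-44232)) - 2*(-566)/(-368 - 566) = (-88594*(-1/22218) + 49502*(-1/44232)) - 2*(-566)/(-934) = (44297/11109 - 24751/22116) - 2*(-566)*(-1)/934 = 234904531/81895548 - 1*566/467 = 234904531/81895548 - 566/467 = 63347535809/38245220916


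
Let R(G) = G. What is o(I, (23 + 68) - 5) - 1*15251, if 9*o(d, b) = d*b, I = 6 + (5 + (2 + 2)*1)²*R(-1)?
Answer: -47903/3 ≈ -15968.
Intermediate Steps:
I = -75 (I = 6 + (5 + (2 + 2)*1)²*(-1) = 6 + (5 + 4*1)²*(-1) = 6 + (5 + 4)²*(-1) = 6 + 9²*(-1) = 6 + 81*(-1) = 6 - 81 = -75)
o(d, b) = b*d/9 (o(d, b) = (d*b)/9 = (b*d)/9 = b*d/9)
o(I, (23 + 68) - 5) - 1*15251 = (⅑)*((23 + 68) - 5)*(-75) - 1*15251 = (⅑)*(91 - 5)*(-75) - 15251 = (⅑)*86*(-75) - 15251 = -2150/3 - 15251 = -47903/3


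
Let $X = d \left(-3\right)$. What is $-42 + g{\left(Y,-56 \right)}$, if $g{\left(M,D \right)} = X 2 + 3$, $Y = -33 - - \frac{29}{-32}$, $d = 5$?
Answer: $-69$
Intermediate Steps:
$X = -15$ ($X = 5 \left(-3\right) = -15$)
$Y = - \frac{1085}{32}$ ($Y = -33 - \left(-29\right) \left(- \frac{1}{32}\right) = -33 - \frac{29}{32} = - \frac{1085}{32} \approx -33.906$)
$g{\left(M,D \right)} = -27$ ($g{\left(M,D \right)} = \left(-15\right) 2 + 3 = -30 + 3 = -27$)
$-42 + g{\left(Y,-56 \right)} = -42 - 27 = -69$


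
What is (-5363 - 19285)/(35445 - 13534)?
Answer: -24648/21911 ≈ -1.1249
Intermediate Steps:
(-5363 - 19285)/(35445 - 13534) = -24648/21911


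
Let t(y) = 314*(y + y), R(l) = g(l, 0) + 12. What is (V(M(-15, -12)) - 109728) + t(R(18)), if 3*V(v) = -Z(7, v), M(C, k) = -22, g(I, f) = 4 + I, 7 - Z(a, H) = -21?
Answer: -265156/3 ≈ -88385.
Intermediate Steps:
Z(a, H) = 28 (Z(a, H) = 7 - 1*(-21) = 7 + 21 = 28)
V(v) = -28/3 (V(v) = (-1*28)/3 = (1/3)*(-28) = -28/3)
R(l) = 16 + l (R(l) = (4 + l) + 12 = 16 + l)
t(y) = 628*y (t(y) = 314*(2*y) = 628*y)
(V(M(-15, -12)) - 109728) + t(R(18)) = (-28/3 - 109728) + 628*(16 + 18) = -329212/3 + 628*34 = -329212/3 + 21352 = -265156/3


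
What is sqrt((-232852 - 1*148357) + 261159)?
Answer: 245*I*sqrt(2) ≈ 346.48*I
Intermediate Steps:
sqrt((-232852 - 1*148357) + 261159) = sqrt((-232852 - 148357) + 261159) = sqrt(-381209 + 261159) = sqrt(-120050) = 245*I*sqrt(2)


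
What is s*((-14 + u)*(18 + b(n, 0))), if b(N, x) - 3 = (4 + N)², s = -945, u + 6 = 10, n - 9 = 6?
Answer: 3609900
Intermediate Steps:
n = 15 (n = 9 + 6 = 15)
u = 4 (u = -6 + 10 = 4)
b(N, x) = 3 + (4 + N)²
s*((-14 + u)*(18 + b(n, 0))) = -945*(-14 + 4)*(18 + (3 + (4 + 15)²)) = -(-9450)*(18 + (3 + 19²)) = -(-9450)*(18 + (3 + 361)) = -(-9450)*(18 + 364) = -(-9450)*382 = -945*(-3820) = 3609900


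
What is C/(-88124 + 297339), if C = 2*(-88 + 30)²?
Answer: 6728/209215 ≈ 0.032158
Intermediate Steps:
C = 6728 (C = 2*(-58)² = 2*3364 = 6728)
C/(-88124 + 297339) = 6728/(-88124 + 297339) = 6728/209215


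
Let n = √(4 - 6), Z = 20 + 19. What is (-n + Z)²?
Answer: (39 - I*√2)² ≈ 1519.0 - 110.31*I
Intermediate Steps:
Z = 39
n = I*√2 (n = √(-2) = I*√2 ≈ 1.4142*I)
(-n + Z)² = (-I*√2 + 39)² = (39 - I*√2)²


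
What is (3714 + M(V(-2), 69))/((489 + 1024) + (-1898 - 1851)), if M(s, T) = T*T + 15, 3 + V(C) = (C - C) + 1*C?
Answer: -4245/1118 ≈ -3.7970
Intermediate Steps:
V(C) = -3 + C (V(C) = -3 + ((C - C) + 1*C) = -3 + (0 + C) = -3 + C)
M(s, T) = 15 + T² (M(s, T) = T² + 15 = 15 + T²)
(3714 + M(V(-2), 69))/((489 + 1024) + (-1898 - 1851)) = (3714 + (15 + 69²))/((489 + 1024) + (-1898 - 1851)) = (3714 + (15 + 4761))/(1513 - 3749) = (3714 + 4776)/(-2236) = 8490*(-1/2236) = -4245/1118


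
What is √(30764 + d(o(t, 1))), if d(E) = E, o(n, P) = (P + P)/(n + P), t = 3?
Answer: √123058/2 ≈ 175.40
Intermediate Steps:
o(n, P) = 2*P/(P + n) (o(n, P) = (2*P)/(P + n) = 2*P/(P + n))
√(30764 + d(o(t, 1))) = √(30764 + 2*1/(1 + 3)) = √(30764 + 2*1/4) = √(30764 + 2*1*(¼)) = √(30764 + ½) = √(61529/2) = √123058/2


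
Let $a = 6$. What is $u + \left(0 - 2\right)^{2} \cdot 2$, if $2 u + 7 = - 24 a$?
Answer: $- \frac{135}{2} \approx -67.5$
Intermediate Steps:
$u = - \frac{151}{2}$ ($u = - \frac{7}{2} + \frac{\left(-24\right) 6}{2} = - \frac{7}{2} + \frac{1}{2} \left(-144\right) = - \frac{7}{2} - 72 = - \frac{151}{2} \approx -75.5$)
$u + \left(0 - 2\right)^{2} \cdot 2 = - \frac{151}{2} + \left(0 - 2\right)^{2} \cdot 2 = - \frac{151}{2} + \left(-2\right)^{2} \cdot 2 = - \frac{151}{2} + 4 \cdot 2 = - \frac{151}{2} + 8 = - \frac{135}{2}$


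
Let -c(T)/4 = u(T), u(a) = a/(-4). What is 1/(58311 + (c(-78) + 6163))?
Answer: 1/64396 ≈ 1.5529e-5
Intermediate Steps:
u(a) = -a/4 (u(a) = a*(-¼) = -a/4)
c(T) = T (c(T) = -(-1)*T = T)
1/(58311 + (c(-78) + 6163)) = 1/(58311 + (-78 + 6163)) = 1/(58311 + 6085) = 1/64396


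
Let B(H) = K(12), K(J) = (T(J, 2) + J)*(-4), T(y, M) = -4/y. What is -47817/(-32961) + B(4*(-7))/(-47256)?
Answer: 565294583/389401254 ≈ 1.4517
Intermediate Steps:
K(J) = -4*J + 16/J (K(J) = (-4/J + J)*(-4) = (J - 4/J)*(-4) = -4*J + 16/J)
B(H) = -140/3 (B(H) = -4*12 + 16/12 = -48 + 16*(1/12) = -48 + 4/3 = -140/3)
-47817/(-32961) + B(4*(-7))/(-47256) = -47817/(-32961) - 140/3/(-47256) = -47817*(-1/32961) - 140/3*(-1/47256) = 15939/10987 + 35/35442 = 565294583/389401254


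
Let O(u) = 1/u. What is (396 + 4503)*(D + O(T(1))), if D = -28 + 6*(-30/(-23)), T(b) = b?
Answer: -93933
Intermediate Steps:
D = -464/23 (D = -28 + 6*(-30*(-1/23)) = -28 + 6*(30/23) = -28 + 180/23 = -464/23 ≈ -20.174)
(396 + 4503)*(D + O(T(1))) = (396 + 4503)*(-464/23 + 1/1) = 4899*(-464/23 + 1) = 4899*(-441/23) = -93933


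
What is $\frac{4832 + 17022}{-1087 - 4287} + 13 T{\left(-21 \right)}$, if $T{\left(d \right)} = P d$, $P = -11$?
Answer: $\frac{8058134}{2687} \approx 2998.9$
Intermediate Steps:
$T{\left(d \right)} = - 11 d$
$\frac{4832 + 17022}{-1087 - 4287} + 13 T{\left(-21 \right)} = \frac{4832 + 17022}{-1087 - 4287} + 13 \left(\left(-11\right) \left(-21\right)\right) = \frac{21854}{-5374} + 13 \cdot 231 = 21854 \left(- \frac{1}{5374}\right) + 3003 = - \frac{10927}{2687} + 3003 = \frac{8058134}{2687}$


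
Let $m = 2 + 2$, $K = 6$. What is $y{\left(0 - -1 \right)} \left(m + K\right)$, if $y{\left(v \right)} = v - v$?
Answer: $0$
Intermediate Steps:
$y{\left(v \right)} = 0$
$m = 4$
$y{\left(0 - -1 \right)} \left(m + K\right) = 0 \left(4 + 6\right) = 0 \cdot 10 = 0$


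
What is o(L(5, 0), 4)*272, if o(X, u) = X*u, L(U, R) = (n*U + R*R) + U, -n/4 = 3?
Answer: -59840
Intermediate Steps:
n = -12 (n = -4*3 = -12)
L(U, R) = R**2 - 11*U (L(U, R) = (-12*U + R*R) + U = (-12*U + R**2) + U = (R**2 - 12*U) + U = R**2 - 11*U)
o(L(5, 0), 4)*272 = ((0**2 - 11*5)*4)*272 = ((0 - 55)*4)*272 = -55*4*272 = -220*272 = -59840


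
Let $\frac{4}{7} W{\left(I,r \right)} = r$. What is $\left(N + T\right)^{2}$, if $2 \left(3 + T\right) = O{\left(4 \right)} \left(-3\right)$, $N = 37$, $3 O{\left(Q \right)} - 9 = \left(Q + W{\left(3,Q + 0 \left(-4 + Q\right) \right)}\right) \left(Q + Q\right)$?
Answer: $\frac{841}{4} \approx 210.25$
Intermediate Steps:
$W{\left(I,r \right)} = \frac{7 r}{4}$
$O{\left(Q \right)} = 3 + \frac{11 Q^{2}}{6}$ ($O{\left(Q \right)} = 3 + \frac{\left(Q + \frac{7 \left(Q + 0 \left(-4 + Q\right)\right)}{4}\right) \left(Q + Q\right)}{3} = 3 + \frac{\left(Q + \frac{7 \left(Q + 0\right)}{4}\right) 2 Q}{3} = 3 + \frac{\left(Q + \frac{7 Q}{4}\right) 2 Q}{3} = 3 + \frac{\frac{11 Q}{4} \cdot 2 Q}{3} = 3 + \frac{\frac{11}{2} Q^{2}}{3} = 3 + \frac{11 Q^{2}}{6}$)
$T = - \frac{103}{2}$ ($T = -3 + \frac{\left(3 + \frac{11 \cdot 4^{2}}{6}\right) \left(-3\right)}{2} = -3 + \frac{\left(3 + \frac{11}{6} \cdot 16\right) \left(-3\right)}{2} = -3 + \frac{\left(3 + \frac{88}{3}\right) \left(-3\right)}{2} = -3 + \frac{\frac{97}{3} \left(-3\right)}{2} = -3 + \frac{1}{2} \left(-97\right) = -3 - \frac{97}{2} = - \frac{103}{2} \approx -51.5$)
$\left(N + T\right)^{2} = \left(37 - \frac{103}{2}\right)^{2} = \left(- \frac{29}{2}\right)^{2} = \frac{841}{4}$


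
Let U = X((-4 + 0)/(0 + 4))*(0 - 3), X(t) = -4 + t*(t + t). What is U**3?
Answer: 216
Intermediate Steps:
X(t) = -4 + 2*t**2 (X(t) = -4 + t*(2*t) = -4 + 2*t**2)
U = 6 (U = (-4 + 2*((-4 + 0)/(0 + 4))**2)*(0 - 3) = (-4 + 2*(-4/4)**2)*(-3) = (-4 + 2*(-4*1/4)**2)*(-3) = (-4 + 2*(-1)**2)*(-3) = (-4 + 2*1)*(-3) = (-4 + 2)*(-3) = -2*(-3) = 6)
U**3 = 6**3 = 216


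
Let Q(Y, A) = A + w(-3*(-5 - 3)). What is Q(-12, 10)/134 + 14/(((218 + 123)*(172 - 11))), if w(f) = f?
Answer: 133465/525481 ≈ 0.25399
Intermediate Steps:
Q(Y, A) = 24 + A (Q(Y, A) = A - 3*(-5 - 3) = A - 3*(-8) = A + 24 = 24 + A)
Q(-12, 10)/134 + 14/(((218 + 123)*(172 - 11))) = (24 + 10)/134 + 14/(((218 + 123)*(172 - 11))) = 34*(1/134) + 14/((341*161)) = 17/67 + 14/54901 = 17/67 + 14*(1/54901) = 17/67 + 2/7843 = 133465/525481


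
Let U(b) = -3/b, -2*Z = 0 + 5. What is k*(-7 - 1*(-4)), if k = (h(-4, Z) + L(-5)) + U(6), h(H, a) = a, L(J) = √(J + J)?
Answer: 9 - 3*I*√10 ≈ 9.0 - 9.4868*I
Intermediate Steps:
L(J) = √2*√J (L(J) = √(2*J) = √2*√J)
Z = -5/2 (Z = -(0 + 5)/2 = -½*5 = -5/2 ≈ -2.5000)
k = -3 + I*√10 (k = (-5/2 + √2*√(-5)) - 3/6 = (-5/2 + √2*(I*√5)) - 3*⅙ = (-5/2 + I*√10) - ½ = -3 + I*√10 ≈ -3.0 + 3.1623*I)
k*(-7 - 1*(-4)) = (-3 + I*√10)*(-7 - 1*(-4)) = (-3 + I*√10)*(-7 + 4) = (-3 + I*√10)*(-3) = 9 - 3*I*√10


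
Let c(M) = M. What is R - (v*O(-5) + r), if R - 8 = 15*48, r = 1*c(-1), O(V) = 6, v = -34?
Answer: 933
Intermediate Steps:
r = -1 (r = 1*(-1) = -1)
R = 728 (R = 8 + 15*48 = 8 + 720 = 728)
R - (v*O(-5) + r) = 728 - (-34*6 - 1) = 728 - (-204 - 1) = 728 - 1*(-205) = 728 + 205 = 933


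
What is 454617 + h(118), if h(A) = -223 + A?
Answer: 454512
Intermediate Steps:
454617 + h(118) = 454617 + (-223 + 118) = 454617 - 105 = 454512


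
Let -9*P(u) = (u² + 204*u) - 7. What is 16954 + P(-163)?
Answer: 53092/3 ≈ 17697.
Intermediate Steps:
P(u) = 7/9 - 68*u/3 - u²/9 (P(u) = -((u² + 204*u) - 7)/9 = -(-7 + u² + 204*u)/9 = 7/9 - 68*u/3 - u²/9)
16954 + P(-163) = 16954 + (7/9 - 68/3*(-163) - ⅑*(-163)²) = 16954 + (7/9 + 11084/3 - ⅑*26569) = 16954 + (7/9 + 11084/3 - 26569/9) = 16954 + 2230/3 = 53092/3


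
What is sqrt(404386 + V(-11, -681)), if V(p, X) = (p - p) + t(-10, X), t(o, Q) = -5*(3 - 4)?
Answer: sqrt(404391) ≈ 635.92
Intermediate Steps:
t(o, Q) = 5 (t(o, Q) = -5*(-1) = 5)
V(p, X) = 5 (V(p, X) = (p - p) + 5 = 0 + 5 = 5)
sqrt(404386 + V(-11, -681)) = sqrt(404386 + 5) = sqrt(404391)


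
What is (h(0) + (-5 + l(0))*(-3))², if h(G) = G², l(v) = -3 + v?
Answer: 576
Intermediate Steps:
(h(0) + (-5 + l(0))*(-3))² = (0² + (-5 + (-3 + 0))*(-3))² = (0 + (-5 - 3)*(-3))² = (0 - 8*(-3))² = (0 + 24)² = 24² = 576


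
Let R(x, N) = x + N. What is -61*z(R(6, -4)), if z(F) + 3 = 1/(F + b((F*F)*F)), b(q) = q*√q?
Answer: 46543/254 - 244*√2/127 ≈ 180.52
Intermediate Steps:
b(q) = q^(3/2)
R(x, N) = N + x
z(F) = -3 + 1/(F + (F³)^(3/2)) (z(F) = -3 + 1/(F + ((F*F)*F)^(3/2)) = -3 + 1/(F + (F²*F)^(3/2)) = -3 + 1/(F + (F³)^(3/2)))
-61*z(R(6, -4)) = -61*(1 - 3*(-4 + 6) - 3*(-4 + 6)^(9/2))/((-4 + 6) + ((-4 + 6)³)^(3/2)) = -61*(1 - 3*2 - 3*16*√2)/(2 + (2³)^(3/2)) = -61*(1 - 6 - 48*√2)/(2 + 8^(3/2)) = -61*(1 - 6 - 48*√2)/(2 + 16*√2) = -61*(-5 - 48*√2)/(2 + 16*√2)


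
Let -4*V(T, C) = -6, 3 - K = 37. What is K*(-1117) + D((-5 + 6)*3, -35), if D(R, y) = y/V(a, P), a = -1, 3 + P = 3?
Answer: 113864/3 ≈ 37955.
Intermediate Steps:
K = -34 (K = 3 - 1*37 = 3 - 37 = -34)
P = 0 (P = -3 + 3 = 0)
V(T, C) = 3/2 (V(T, C) = -1/4*(-6) = 3/2)
D(R, y) = 2*y/3 (D(R, y) = y/(3/2) = y*(2/3) = 2*y/3)
K*(-1117) + D((-5 + 6)*3, -35) = -34*(-1117) + (2/3)*(-35) = 37978 - 70/3 = 113864/3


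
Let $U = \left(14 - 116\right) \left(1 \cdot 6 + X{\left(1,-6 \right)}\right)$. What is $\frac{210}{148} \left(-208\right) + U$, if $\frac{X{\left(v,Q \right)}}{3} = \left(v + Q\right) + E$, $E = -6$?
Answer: $\frac{90978}{37} \approx 2458.9$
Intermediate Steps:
$X{\left(v,Q \right)} = -18 + 3 Q + 3 v$ ($X{\left(v,Q \right)} = 3 \left(\left(v + Q\right) - 6\right) = 3 \left(\left(Q + v\right) - 6\right) = 3 \left(-6 + Q + v\right) = -18 + 3 Q + 3 v$)
$U = 2754$ ($U = \left(14 - 116\right) \left(1 \cdot 6 + \left(-18 + 3 \left(-6\right) + 3 \cdot 1\right)\right) = - 102 \left(6 - 33\right) = \left(-102\right) \left(-27\right) = 2754$)
$\frac{210}{148} \left(-208\right) + U = \frac{210}{148} \left(-208\right) + 2754 = 210 \cdot \frac{1}{148} \left(-208\right) + 2754 = \frac{105}{74} \left(-208\right) + 2754 = - \frac{10920}{37} + 2754 = \frac{90978}{37}$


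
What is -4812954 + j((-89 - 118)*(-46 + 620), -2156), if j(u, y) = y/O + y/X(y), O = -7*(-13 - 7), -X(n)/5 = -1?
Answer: -24067003/5 ≈ -4.8134e+6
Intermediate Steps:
X(n) = 5 (X(n) = -5*(-1) = 5)
O = 140 (O = -7*(-20) = 140)
j(u, y) = 29*y/140 (j(u, y) = y/140 + y/5 = 29*y/140)
-4812954 + j((-89 - 118)*(-46 + 620), -2156) = -4812954 + (29/140)*(-2156) = -4812954 - 2233/5 = -24067003/5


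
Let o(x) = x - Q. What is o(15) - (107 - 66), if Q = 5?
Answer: -31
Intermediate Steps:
o(x) = -5 + x (o(x) = x - 1*5 = x - 5 = -5 + x)
o(15) - (107 - 66) = (-5 + 15) - (107 - 66) = 10 - 1*41 = 10 - 41 = -31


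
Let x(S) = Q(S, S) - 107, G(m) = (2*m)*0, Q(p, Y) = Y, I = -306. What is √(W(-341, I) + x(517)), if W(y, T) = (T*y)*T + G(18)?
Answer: I*√31929466 ≈ 5650.6*I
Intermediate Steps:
G(m) = 0
x(S) = -107 + S (x(S) = S - 107 = -107 + S)
W(y, T) = y*T² (W(y, T) = (T*y)*T + 0 = y*T² + 0 = y*T²)
√(W(-341, I) + x(517)) = √(-341*(-306)² + (-107 + 517)) = √(-341*93636 + 410) = √(-31929876 + 410) = √(-31929466) = I*√31929466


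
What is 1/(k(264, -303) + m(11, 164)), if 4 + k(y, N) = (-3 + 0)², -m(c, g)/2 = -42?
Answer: 1/89 ≈ 0.011236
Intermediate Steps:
m(c, g) = 84 (m(c, g) = -2*(-42) = 84)
k(y, N) = 5 (k(y, N) = -4 + (-3 + 0)² = -4 + (-3)² = -4 + 9 = 5)
1/(k(264, -303) + m(11, 164)) = 1/(5 + 84) = 1/89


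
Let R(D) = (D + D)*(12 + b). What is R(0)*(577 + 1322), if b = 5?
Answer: 0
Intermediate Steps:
R(D) = 34*D (R(D) = (D + D)*(12 + 5) = (2*D)*17 = 34*D)
R(0)*(577 + 1322) = (34*0)*(577 + 1322) = 0*1899 = 0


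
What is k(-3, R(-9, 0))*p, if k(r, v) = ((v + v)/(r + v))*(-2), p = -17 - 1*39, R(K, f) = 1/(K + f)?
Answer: 8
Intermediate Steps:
p = -56 (p = -17 - 39 = -56)
k(r, v) = -4*v/(r + v) (k(r, v) = ((2*v)/(r + v))*(-2) = (2*v/(r + v))*(-2) = -4*v/(r + v))
k(-3, R(-9, 0))*p = -4/((-9 + 0)*(-3 + 1/(-9 + 0)))*(-56) = -4/(-9*(-3 + 1/(-9)))*(-56) = -4*(-1/9)/(-3 - 1/9)*(-56) = -4*(-1/9)/(-28/9)*(-56) = -4*(-1/9)*(-9/28)*(-56) = -1/7*(-56) = 8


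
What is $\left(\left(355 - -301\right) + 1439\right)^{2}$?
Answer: $4389025$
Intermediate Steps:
$\left(\left(355 - -301\right) + 1439\right)^{2} = \left(\left(355 + 301\right) + 1439\right)^{2} = \left(656 + 1439\right)^{2} = 2095^{2} = 4389025$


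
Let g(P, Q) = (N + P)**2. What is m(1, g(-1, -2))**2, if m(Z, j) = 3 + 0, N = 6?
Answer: 9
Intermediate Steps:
g(P, Q) = (6 + P)**2
m(Z, j) = 3
m(1, g(-1, -2))**2 = 3**2 = 9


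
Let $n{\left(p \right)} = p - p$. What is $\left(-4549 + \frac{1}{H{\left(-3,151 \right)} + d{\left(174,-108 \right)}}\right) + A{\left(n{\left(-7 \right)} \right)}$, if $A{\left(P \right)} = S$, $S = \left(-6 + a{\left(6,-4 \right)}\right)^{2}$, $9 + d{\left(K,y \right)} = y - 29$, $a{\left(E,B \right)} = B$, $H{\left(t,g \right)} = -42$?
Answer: $- \frac{836413}{188} \approx -4449.0$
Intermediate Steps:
$d{\left(K,y \right)} = -38 + y$ ($d{\left(K,y \right)} = -9 + \left(y - 29\right) = -9 + \left(-29 + y\right) = -38 + y$)
$n{\left(p \right)} = 0$
$S = 100$ ($S = \left(-6 - 4\right)^{2} = \left(-10\right)^{2} = 100$)
$A{\left(P \right)} = 100$
$\left(-4549 + \frac{1}{H{\left(-3,151 \right)} + d{\left(174,-108 \right)}}\right) + A{\left(n{\left(-7 \right)} \right)} = \left(-4549 + \frac{1}{-42 - 146}\right) + 100 = \left(-4549 + \frac{1}{-188}\right) + 100 = \left(-4549 - \frac{1}{188}\right) + 100 = - \frac{855213}{188} + 100 = - \frac{836413}{188}$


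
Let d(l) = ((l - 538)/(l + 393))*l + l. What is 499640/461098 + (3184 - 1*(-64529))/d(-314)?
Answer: 1293918800563/55959314378 ≈ 23.122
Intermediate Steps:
d(l) = l + l*(-538 + l)/(393 + l) (d(l) = ((-538 + l)/(393 + l))*l + l = l*(-538 + l)/(393 + l) + l = l + l*(-538 + l)/(393 + l))
499640/461098 + (3184 - 1*(-64529))/d(-314) = 499640/461098 + (3184 - 1*(-64529))/((-314*(-145 + 2*(-314))/(393 - 314))) = 499640*(1/461098) + (3184 + 64529)/((-314*(-145 - 628)/79)) = 249820/230549 + 67713/((-314*1/79*(-773))) = 249820/230549 + 67713/(242722/79) = 249820/230549 + 67713*(79/242722) = 249820/230549 + 5349327/242722 = 1293918800563/55959314378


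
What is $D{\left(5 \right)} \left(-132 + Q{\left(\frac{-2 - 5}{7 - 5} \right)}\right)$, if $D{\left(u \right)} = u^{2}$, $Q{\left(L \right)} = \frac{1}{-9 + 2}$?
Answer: $- \frac{23125}{7} \approx -3303.6$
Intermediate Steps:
$Q{\left(L \right)} = - \frac{1}{7}$ ($Q{\left(L \right)} = \frac{1}{-7} = - \frac{1}{7}$)
$D{\left(5 \right)} \left(-132 + Q{\left(\frac{-2 - 5}{7 - 5} \right)}\right) = 5^{2} \left(-132 - \frac{1}{7}\right) = 25 \left(- \frac{925}{7}\right) = - \frac{23125}{7}$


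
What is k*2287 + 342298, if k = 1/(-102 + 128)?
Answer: 8902035/26 ≈ 3.4239e+5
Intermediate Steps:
k = 1/26 ≈ 0.038462
k*2287 + 342298 = (1/26)*2287 + 342298 = 2287/26 + 342298 = 8902035/26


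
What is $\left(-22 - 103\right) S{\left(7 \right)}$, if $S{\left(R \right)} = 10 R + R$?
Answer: $-9625$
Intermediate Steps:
$S{\left(R \right)} = 11 R$
$\left(-22 - 103\right) S{\left(7 \right)} = \left(-22 - 103\right) 11 \cdot 7 = \left(-125\right) 77 = -9625$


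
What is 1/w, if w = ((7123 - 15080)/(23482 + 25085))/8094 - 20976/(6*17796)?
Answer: -582969224934/114535311715 ≈ -5.0899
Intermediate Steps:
w = -114535311715/582969224934 (w = -7957/48567*(1/8094) - 20976/106776 = -7957*1/48567*(1/8094) - 20976*1/106776 = -7957/48567*1/8094 - 874/4449 = -7957/393101298 - 874/4449 = -114535311715/582969224934 ≈ -0.19647)
1/w = 1/(-114535311715/582969224934) = -582969224934/114535311715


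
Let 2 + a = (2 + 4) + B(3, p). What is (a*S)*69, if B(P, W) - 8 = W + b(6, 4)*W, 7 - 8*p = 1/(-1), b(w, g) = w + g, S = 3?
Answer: 4761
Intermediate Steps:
b(w, g) = g + w
p = 1 (p = 7/8 - ⅛/(-1) = 7/8 - ⅛*(-1) = 7/8 + ⅛ = 1)
B(P, W) = 8 + 11*W (B(P, W) = 8 + (W + (4 + 6)*W) = 8 + (W + 10*W) = 8 + 11*W)
a = 23 (a = -2 + ((2 + 4) + (8 + 11*1)) = -2 + (6 + (8 + 11)) = -2 + (6 + 19) = -2 + 25 = 23)
(a*S)*69 = (23*3)*69 = 69*69 = 4761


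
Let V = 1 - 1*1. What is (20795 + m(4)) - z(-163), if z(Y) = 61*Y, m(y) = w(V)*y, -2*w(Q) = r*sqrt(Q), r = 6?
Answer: 30738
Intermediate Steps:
V = 0 (V = 1 - 1 = 0)
w(Q) = -3*sqrt(Q)
m(y) = 0 (m(y) = (-3*sqrt(0))*y = (-3*0)*y = 0*y = 0)
(20795 + m(4)) - z(-163) = (20795 + 0) - 61*(-163) = 20795 - 1*(-9943) = 20795 + 9943 = 30738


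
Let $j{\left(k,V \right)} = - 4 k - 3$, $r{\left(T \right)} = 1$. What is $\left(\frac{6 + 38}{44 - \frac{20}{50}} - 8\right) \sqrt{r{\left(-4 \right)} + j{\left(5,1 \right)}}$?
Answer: $- \frac{762 i \sqrt{22}}{109} \approx - 32.79 i$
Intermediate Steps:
$j{\left(k,V \right)} = -3 - 4 k$
$\left(\frac{6 + 38}{44 - \frac{20}{50}} - 8\right) \sqrt{r{\left(-4 \right)} + j{\left(5,1 \right)}} = \left(\frac{6 + 38}{44 - \frac{20}{50}} - 8\right) \sqrt{1 - 23} = \left(\frac{44}{44 - \frac{2}{5}} - 8\right) \sqrt{1 - 23} = \left(\frac{44}{\frac{218}{5}} - 8\right) \sqrt{-22} = \left(44 \cdot \frac{5}{218} - 8\right) i \sqrt{22} = \left(\frac{110}{109} - 8\right) i \sqrt{22} = - \frac{762 i \sqrt{22}}{109}$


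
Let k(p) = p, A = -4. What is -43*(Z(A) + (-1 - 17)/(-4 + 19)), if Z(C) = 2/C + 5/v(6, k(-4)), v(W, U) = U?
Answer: 2537/20 ≈ 126.85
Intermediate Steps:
Z(C) = -5/4 + 2/C (Z(C) = 2/C + 5/(-4) = 2/C + 5*(-¼) = 2/C - 5/4 = -5/4 + 2/C)
-43*(Z(A) + (-1 - 17)/(-4 + 19)) = -43*((-5/4 + 2/(-4)) + (-1 - 17)/(-4 + 19)) = -43*((-5/4 + 2*(-¼)) - 18/15) = -43*((-5/4 - ½) - 18*1/15) = -43*(-7/4 - 6/5) = -43*(-59/20) = 2537/20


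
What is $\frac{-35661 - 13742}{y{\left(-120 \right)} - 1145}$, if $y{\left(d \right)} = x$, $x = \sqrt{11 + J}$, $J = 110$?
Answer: $\frac{49403}{1134} \approx 43.565$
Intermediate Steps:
$x = 11$ ($x = \sqrt{11 + 110} = \sqrt{121} = 11$)
$y{\left(d \right)} = 11$
$\frac{-35661 - 13742}{y{\left(-120 \right)} - 1145} = \frac{-35661 - 13742}{11 - 1145} = - \frac{49403}{-1134} = \left(-49403\right) \left(- \frac{1}{1134}\right) = \frac{49403}{1134}$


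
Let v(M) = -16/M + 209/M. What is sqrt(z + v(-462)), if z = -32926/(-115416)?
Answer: I*sqrt(1482741337)/105798 ≈ 0.36396*I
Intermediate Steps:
v(M) = 193/M
z = 16463/57708 (z = -32926*(-1/115416) = 16463/57708 ≈ 0.28528)
sqrt(z + v(-462)) = sqrt(16463/57708 + 193/(-462)) = sqrt(16463/57708 + 193*(-1/462)) = sqrt(16463/57708 - 193/462) = sqrt(-84089/634788) = I*sqrt(1482741337)/105798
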